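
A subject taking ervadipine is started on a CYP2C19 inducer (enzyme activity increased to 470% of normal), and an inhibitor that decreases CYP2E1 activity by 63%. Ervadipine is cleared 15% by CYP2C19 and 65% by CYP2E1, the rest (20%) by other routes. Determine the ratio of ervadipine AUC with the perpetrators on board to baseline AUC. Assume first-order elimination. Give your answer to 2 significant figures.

The CYP2C19 pathway (15% of clearance) is boosted to 4.7× activity: 0.15 × 4.7 = 0.705.
The CYP2E1 pathway (65% of clearance) drops to 0.37× activity: 0.65 × 0.37 = 0.2405.
The remaining 20% of clearance is unaffected.
CL_new/CL_old = 0.705 + 0.2405 + 0.2 = 1.1455.
Net AUC ratio = 1 / 1.1455 = 0.87.

0.87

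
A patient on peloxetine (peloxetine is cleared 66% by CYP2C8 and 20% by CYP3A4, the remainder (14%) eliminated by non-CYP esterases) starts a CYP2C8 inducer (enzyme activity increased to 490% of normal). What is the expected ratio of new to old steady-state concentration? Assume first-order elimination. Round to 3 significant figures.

The CYP2C8 pathway (66% of clearance) increases to 4.9× activity: 0.66 × 4.9 = 3.234.
CYP3A4 (20%) and the residual 14% are unaffected.
CL_new/CL_old = 3.234 + 0.2 + 0.14 = 3.574.
Since steady-state concentration ∝ 1/CL, the ratio is 1 / 3.574 = 0.280.

0.280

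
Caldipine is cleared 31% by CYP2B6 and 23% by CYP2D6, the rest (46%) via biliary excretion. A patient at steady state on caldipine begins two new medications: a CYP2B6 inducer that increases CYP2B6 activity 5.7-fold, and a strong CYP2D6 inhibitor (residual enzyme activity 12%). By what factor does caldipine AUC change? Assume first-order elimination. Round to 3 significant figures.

CYP2B6: 0.31 × 5.7 = 1.767
CYP2D6: 0.23 × 0.12 = 0.0276
Other: 0.46 (unchanged)
Relative clearance = 1.767 + 0.0276 + 0.46 = 2.2546.
Net AUC ratio = 1 / 2.2546 = 0.444.

0.444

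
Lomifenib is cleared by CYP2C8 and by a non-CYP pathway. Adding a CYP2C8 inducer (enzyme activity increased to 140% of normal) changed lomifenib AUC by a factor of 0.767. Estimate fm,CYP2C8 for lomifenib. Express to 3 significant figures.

0.759

Let x = fm,CYP2C8. Because AUC ∝ 1/CL, relative clearance rose to 1/0.767 = 1.304.
Only the CYP2C8 route changed, so 1.304 = x·1.4 + (1 − x), giving x = 0.759.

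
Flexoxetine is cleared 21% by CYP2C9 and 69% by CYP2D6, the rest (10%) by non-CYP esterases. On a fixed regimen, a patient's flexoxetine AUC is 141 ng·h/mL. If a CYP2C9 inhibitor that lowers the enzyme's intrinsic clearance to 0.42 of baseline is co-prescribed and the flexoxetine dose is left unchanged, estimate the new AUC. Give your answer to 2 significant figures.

The CYP2C9 pathway (21% of clearance) falls to 0.42× activity: 0.21 × 0.42 = 0.0882.
CYP2D6 (69%) and the residual 10% are unaffected.
Relative clearance = 0.0882 + 0.69 + 0.1 = 0.8782.
With dosing unchanged, AUC scales as 1/CL: 141 / 0.8782 = 1.6 × 10² ng·h/mL.

1.6 × 10² ng·h/mL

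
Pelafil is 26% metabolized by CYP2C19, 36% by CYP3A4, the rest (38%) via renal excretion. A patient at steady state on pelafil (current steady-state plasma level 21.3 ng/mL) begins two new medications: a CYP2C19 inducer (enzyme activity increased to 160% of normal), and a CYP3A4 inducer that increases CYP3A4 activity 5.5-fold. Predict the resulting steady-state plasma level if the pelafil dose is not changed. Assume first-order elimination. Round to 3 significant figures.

7.67 ng/mL

CYP2C19: 0.26 × 1.6 = 0.416
CYP3A4: 0.36 × 5.5 = 1.98
Other: 0.38 (unchanged)
CL_new/CL_old = 0.416 + 1.98 + 0.38 = 2.776.
New steady-state plasma level = 21.3 / 2.776 = 7.67 ng/mL (concentration scales inversely with clearance).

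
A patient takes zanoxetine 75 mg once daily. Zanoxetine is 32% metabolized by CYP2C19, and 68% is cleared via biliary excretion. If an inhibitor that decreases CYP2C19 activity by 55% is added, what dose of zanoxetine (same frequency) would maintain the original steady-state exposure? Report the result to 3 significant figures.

The CYP2C19 pathway (32% of clearance) is reduced to 0.45× activity: 0.32 × 0.45 = 0.144.
Non-CYP routes (68%) are unchanged.
CL_new/CL_old = 0.144 + 0.68 = 0.824.
Exposure is unchanged when dose changes in proportion to clearance. New dose = 75 mg × 0.824 = 61.8 mg.

61.8 mg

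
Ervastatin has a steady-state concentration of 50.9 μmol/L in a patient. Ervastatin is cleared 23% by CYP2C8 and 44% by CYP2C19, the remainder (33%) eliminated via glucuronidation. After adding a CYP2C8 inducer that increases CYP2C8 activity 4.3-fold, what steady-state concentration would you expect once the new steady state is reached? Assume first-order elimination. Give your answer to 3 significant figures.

28.9 μmol/L

The CYP2C8 pathway (23% of clearance) rises to 4.3× activity: 0.23 × 4.3 = 0.989.
CYP2C19 (44%) and the residual 33% are unaffected.
New clearance relative to baseline: 0.989 + 0.44 + 0.33 = 1.759.
With dosing unchanged, steady-state concentration scales as 1/CL: 50.9 / 1.759 = 28.9 μmol/L.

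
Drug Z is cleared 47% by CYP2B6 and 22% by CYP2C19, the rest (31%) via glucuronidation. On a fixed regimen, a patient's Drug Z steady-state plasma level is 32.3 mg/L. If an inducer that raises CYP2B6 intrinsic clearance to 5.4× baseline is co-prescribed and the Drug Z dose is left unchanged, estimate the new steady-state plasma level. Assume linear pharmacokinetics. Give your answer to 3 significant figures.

CYP2B6: 0.47 × 5.4 = 2.538
CYP2C19: 0.22 (unchanged)
Other: 0.31 (unchanged)
New clearance relative to baseline: 2.538 + 0.22 + 0.31 = 3.068.
With dosing unchanged, steady-state plasma level scales as 1/CL: 32.3 / 3.068 = 10.5 mg/L.

10.5 mg/L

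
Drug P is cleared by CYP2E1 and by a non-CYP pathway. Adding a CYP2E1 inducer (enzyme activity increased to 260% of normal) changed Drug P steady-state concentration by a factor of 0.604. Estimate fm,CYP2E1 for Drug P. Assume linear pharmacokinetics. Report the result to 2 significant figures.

0.41

Write x for the fraction cleared via CYP2E1. The observed steady-state concentration change means clearance rose to 1/0.604 = 1.656 of baseline.
Only the CYP2E1 route changed, so 1.656 = x·2.6 + (1 − x), giving x = 0.41.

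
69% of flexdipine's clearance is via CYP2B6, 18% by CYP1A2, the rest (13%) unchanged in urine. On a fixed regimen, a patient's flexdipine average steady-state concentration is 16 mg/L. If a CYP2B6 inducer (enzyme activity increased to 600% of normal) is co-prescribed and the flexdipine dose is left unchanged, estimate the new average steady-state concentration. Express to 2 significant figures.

3.6 mg/L

The CYP2B6 pathway (69% of clearance) rises to 6× activity: 0.69 × 6 = 4.14.
CYP1A2 (18%) and the residual 13% are unaffected.
New clearance relative to baseline: 4.14 + 0.18 + 0.13 = 4.45.
With dosing unchanged, average steady-state concentration scales as 1/CL: 16 / 4.45 = 3.6 mg/L.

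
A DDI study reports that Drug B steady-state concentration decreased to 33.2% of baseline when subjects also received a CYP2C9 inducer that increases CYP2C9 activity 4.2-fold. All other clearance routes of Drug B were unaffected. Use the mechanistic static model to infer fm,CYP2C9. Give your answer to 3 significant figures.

0.629

Let fm be the CYP2C9 fraction. New clearance relative to baseline = fm × 4.2 + (1 − fm).
Steady-state concentration ratio = 1 / (new CL fraction), so new CL fraction = 1 / 0.332 = 3.012.
fm × 4.2 + 1 − fm = 3.012  ⇒  fm × (4.2 − 1) = 2.012  ⇒  fm = 0.629.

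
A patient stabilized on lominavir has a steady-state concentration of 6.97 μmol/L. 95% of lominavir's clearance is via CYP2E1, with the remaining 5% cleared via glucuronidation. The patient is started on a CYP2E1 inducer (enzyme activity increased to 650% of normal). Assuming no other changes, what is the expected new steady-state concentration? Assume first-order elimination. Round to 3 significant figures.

1.12 μmol/L

The CYP2E1 pathway (95% of clearance) increases to 6.5× activity: 0.95 × 6.5 = 6.175.
The remaining 5% of clearance is unaffected.
CL_new/CL_old = 6.175 + 0.05 = 6.225.
New steady-state concentration = baseline ÷ relative clearance = 6.97 / 6.225 = 1.12 μmol/L.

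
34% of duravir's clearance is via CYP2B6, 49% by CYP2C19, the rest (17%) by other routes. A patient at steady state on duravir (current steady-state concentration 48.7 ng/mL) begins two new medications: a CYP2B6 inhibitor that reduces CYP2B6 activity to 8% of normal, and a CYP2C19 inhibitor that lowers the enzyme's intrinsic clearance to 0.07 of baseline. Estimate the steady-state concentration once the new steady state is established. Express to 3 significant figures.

CYP2B6: 0.34 × 0.08 = 0.0272
CYP2C19: 0.49 × 0.07 = 0.0343
Other: 0.17 (unchanged)
New clearance relative to baseline: 0.0272 + 0.0343 + 0.17 = 0.2315.
Dividing the baseline by the relative clearance: 48.7 / 0.2315 = 210 ng/mL.

210 ng/mL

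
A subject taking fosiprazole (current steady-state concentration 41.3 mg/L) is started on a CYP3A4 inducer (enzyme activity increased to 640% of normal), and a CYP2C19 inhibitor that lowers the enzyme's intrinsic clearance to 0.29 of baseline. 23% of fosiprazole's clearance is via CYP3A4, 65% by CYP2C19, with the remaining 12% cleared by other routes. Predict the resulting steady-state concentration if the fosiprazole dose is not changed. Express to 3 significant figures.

The CYP3A4 pathway (23% of clearance) increases to 6.4× activity: 0.23 × 6.4 = 1.472.
The CYP2C19 pathway (65% of clearance) drops to 0.29× activity: 0.65 × 0.29 = 0.1885.
The remaining 12% of clearance is unaffected.
New clearance relative to baseline: 1.472 + 0.1885 + 0.12 = 1.7805.
Steady-state concentration ∝ 1/CL: new value = 41.3 / 1.7805 = 23.2 mg/L.

23.2 mg/L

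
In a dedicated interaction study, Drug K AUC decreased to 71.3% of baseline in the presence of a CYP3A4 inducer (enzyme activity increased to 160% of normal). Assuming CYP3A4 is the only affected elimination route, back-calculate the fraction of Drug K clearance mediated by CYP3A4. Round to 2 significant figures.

Let fm be the CYP3A4 fraction. New clearance relative to baseline = fm × 1.6 + (1 − fm).
AUC ratio = 1 / (new CL fraction), so new CL fraction = 1 / 0.713 = 1.403.
fm × 1.6 + 1 − fm = 1.403  ⇒  fm × (1.6 − 1) = 0.4025  ⇒  fm = 0.67.

0.67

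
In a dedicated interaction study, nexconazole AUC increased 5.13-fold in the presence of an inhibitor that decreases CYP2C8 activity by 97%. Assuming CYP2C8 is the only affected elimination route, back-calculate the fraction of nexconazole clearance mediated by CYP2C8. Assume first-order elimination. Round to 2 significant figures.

0.83

Call the CYP2C8 fraction fm. After the interaction, CL_new/CL_old = fm × 0.03 + (1 − fm).
AUC ratio = 1 / (new CL fraction), so new CL fraction = 1 / 5.13 = 0.1949.
fm × 0.03 + 1 − fm = 0.1949  ⇒  fm × (0.03 − 1) = −0.8051  ⇒  fm = 0.83.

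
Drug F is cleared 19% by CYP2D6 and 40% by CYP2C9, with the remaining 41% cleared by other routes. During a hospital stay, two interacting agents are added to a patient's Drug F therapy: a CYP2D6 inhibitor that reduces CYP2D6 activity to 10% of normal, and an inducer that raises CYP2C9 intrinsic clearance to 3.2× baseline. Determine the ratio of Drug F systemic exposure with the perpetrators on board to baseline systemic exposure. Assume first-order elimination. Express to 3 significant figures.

0.585

The CYP2D6 pathway (19% of clearance) is reduced to 0.1× activity: 0.19 × 0.1 = 0.019.
The CYP2C9 pathway (40% of clearance) increases to 3.2× activity: 0.4 × 3.2 = 1.28.
Non-CYP routes (41%) are unchanged.
New clearance relative to baseline: 0.019 + 1.28 + 0.41 = 1.709.
Net systemic exposure ratio = 1 / 1.709 = 0.585.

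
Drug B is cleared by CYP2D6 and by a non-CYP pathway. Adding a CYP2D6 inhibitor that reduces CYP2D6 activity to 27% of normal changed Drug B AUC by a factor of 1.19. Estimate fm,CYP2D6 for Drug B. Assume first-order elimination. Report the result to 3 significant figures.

Call the CYP2D6 fraction fm. After the interaction, CL_new/CL_old = fm × 0.27 + (1 − fm).
AUC ratio = 1 / (new CL fraction), so new CL fraction = 1 / 1.19 = 0.8403.
fm × 0.27 + 1 − fm = 0.8403  ⇒  fm × (0.27 − 1) = −0.1597  ⇒  fm = 0.219.

0.219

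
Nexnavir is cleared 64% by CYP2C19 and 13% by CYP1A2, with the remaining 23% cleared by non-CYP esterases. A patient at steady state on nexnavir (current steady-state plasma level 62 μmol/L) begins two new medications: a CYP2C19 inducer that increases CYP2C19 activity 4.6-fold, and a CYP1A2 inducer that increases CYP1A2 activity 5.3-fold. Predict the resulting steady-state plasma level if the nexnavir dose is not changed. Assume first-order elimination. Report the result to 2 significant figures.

16 μmol/L

The CYP2C19 pathway (64% of clearance) is boosted to 4.6× activity: 0.64 × 4.6 = 2.944.
The CYP1A2 pathway (13% of clearance) rises to 5.3× activity: 0.13 × 5.3 = 0.689.
The remaining 23% of clearance is unaffected.
New clearance relative to baseline: 2.944 + 0.689 + 0.23 = 3.863.
Steady-state plasma level ∝ 1/CL: new value = 62 / 3.863 = 16 μmol/L.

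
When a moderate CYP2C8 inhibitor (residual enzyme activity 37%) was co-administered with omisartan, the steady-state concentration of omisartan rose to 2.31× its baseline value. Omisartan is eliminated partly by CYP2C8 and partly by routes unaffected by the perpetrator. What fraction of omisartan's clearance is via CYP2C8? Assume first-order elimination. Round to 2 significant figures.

CL'/CL = 1 / 2.31 = 0.4329
0.37·fm + (1 − fm) = 0.4329
fm = (0.4329 − 1) / (0.37 − 1) = 0.90

0.90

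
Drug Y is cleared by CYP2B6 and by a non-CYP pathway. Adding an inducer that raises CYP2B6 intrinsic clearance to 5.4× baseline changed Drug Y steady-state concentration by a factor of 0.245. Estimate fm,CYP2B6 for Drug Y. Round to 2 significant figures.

CL'/CL = 1 / 0.245 = 4.082
5.4·fm + (1 − fm) = 4.082
fm = (4.082 − 1) / (5.4 − 1) = 0.70

0.70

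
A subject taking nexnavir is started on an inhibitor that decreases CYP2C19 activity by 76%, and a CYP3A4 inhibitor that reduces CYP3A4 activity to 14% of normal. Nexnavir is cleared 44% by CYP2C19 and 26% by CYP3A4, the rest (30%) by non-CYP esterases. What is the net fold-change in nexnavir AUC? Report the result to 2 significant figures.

2.3

The CYP2C19 pathway (44% of clearance) falls to 0.24× activity: 0.44 × 0.24 = 0.1056.
The CYP3A4 pathway (26% of clearance) drops to 0.14× activity: 0.26 × 0.14 = 0.0364.
The remaining 30% of clearance is unaffected.
New clearance relative to baseline: 0.1056 + 0.0364 + 0.3 = 0.442.
AUC ∝ 1/CL: fold-change = 1 / 0.442 = 2.3.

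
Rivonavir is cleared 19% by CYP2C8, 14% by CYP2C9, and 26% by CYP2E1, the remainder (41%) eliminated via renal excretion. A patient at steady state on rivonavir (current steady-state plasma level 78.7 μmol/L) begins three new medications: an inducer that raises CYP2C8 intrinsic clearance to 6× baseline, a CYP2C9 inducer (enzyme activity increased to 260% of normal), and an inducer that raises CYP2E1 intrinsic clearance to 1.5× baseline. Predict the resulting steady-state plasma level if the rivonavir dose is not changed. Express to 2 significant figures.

34 μmol/L

CYP2C8: 0.19 × 6 = 1.14
CYP2C9: 0.14 × 2.6 = 0.364
CYP2E1: 0.26 × 1.5 = 0.39
Other: 0.41 (unchanged)
CL_new/CL_old = 1.14 + 0.364 + 0.39 + 0.41 = 2.304.
Steady-state plasma level ∝ 1/CL: new value = 78.7 / 2.304 = 34 μmol/L.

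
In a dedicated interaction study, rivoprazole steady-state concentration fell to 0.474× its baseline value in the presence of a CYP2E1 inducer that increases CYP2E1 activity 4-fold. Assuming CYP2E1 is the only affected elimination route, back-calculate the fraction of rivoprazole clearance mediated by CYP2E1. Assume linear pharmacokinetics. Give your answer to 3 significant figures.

Write x for the fraction cleared via CYP2E1. The observed steady-state concentration change means clearance rose to 1/0.474 = 2.11 of baseline.
Setting x·4 + (1 − x) = 2.11 and solving: x = (2.11 − 1)/(4 − 1) = 0.370.

0.370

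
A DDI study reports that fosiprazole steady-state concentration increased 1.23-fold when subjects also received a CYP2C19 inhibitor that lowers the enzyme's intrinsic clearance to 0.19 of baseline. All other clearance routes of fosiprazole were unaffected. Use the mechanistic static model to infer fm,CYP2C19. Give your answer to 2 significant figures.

CL'/CL = 1 / 1.23 = 0.813
0.19·fm + (1 − fm) = 0.813
fm = (0.813 − 1) / (0.19 − 1) = 0.23

0.23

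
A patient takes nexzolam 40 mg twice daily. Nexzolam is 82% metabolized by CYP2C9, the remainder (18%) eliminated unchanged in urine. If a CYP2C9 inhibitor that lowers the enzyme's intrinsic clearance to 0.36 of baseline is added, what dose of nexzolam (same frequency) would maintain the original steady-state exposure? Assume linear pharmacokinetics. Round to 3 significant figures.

The CYP2C9 pathway (82% of clearance) drops to 0.36× activity: 0.82 × 0.36 = 0.2952.
The remaining 18% of clearance is unaffected.
CL_new/CL_old = 0.2952 + 0.18 = 0.4752.
To maintain the same steady-state level, dose must scale with clearance: new dose = 40 × 0.4752 = 19.0 mg.

19.0 mg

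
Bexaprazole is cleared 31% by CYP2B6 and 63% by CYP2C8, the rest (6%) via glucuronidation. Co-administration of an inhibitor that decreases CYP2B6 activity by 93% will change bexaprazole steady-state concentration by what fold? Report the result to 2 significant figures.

1.4

The CYP2B6 pathway (31% of clearance) falls to 0.07× activity: 0.31 × 0.07 = 0.0217.
CYP2C8 (63%) and the residual 6% are unaffected.
Relative clearance = 0.0217 + 0.63 + 0.06 = 0.7117.
Steady-state concentration ratio = CL_old/CL_new = 1 / 0.7117 = 1.4.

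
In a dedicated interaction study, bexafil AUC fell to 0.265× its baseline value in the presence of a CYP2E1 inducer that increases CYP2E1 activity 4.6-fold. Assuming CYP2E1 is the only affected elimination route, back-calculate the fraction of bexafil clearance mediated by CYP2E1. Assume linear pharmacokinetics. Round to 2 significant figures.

0.77

CL'/CL = 1 / 0.265 = 3.774
4.6·fm + (1 − fm) = 3.774
fm = (3.774 − 1) / (4.6 − 1) = 0.77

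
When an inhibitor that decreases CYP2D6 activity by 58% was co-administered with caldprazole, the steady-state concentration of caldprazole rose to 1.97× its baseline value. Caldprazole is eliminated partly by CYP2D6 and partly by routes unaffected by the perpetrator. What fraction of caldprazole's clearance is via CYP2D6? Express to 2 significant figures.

0.85

Let x = fm,CYP2D6. Because steady-state concentration ∝ 1/CL, relative clearance fell to 1/1.97 = 0.5076.
Setting x·0.42 + (1 − x) = 0.5076 and solving: x = (0.5076 − 1)/(0.42 − 1) = 0.85.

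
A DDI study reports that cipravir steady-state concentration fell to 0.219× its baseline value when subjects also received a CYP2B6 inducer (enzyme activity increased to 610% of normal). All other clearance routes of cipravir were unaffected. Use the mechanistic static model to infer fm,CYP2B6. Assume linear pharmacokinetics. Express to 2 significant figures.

CL'/CL = 1 / 0.219 = 4.566
6.1·fm + (1 − fm) = 4.566
fm = (4.566 − 1) / (6.1 − 1) = 0.70

0.70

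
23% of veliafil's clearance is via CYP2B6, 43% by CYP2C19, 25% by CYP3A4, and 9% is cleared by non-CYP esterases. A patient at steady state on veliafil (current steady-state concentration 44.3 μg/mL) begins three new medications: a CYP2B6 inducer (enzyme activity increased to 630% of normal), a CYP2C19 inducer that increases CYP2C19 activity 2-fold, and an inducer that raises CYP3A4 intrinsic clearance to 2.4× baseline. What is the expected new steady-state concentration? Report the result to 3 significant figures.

14.8 μg/mL

The CYP2B6 pathway (23% of clearance) increases to 6.3× activity: 0.23 × 6.3 = 1.449.
The CYP2C19 pathway (43% of clearance) is boosted to 2× activity: 0.43 × 2 = 0.86.
The CYP3A4 pathway (25% of clearance) rises to 2.4× activity: 0.25 × 2.4 = 0.6.
Non-CYP routes (9%) are unchanged.
CL_new/CL_old = 1.449 + 0.86 + 0.6 + 0.09 = 2.999.
Dividing the baseline by the relative clearance: 44.3 / 2.999 = 14.8 μg/mL.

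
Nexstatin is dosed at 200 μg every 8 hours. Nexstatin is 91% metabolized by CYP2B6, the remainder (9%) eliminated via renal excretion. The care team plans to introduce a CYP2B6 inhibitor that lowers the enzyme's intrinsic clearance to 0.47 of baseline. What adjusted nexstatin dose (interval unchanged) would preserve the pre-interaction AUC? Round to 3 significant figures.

104 μg

The CYP2B6 pathway (91% of clearance) drops to 0.47× activity: 0.91 × 0.47 = 0.4277.
The remaining 9% of clearance is unaffected.
Relative clearance = 0.4277 + 0.09 = 0.5177.
Exposure is unchanged when dose changes in proportion to clearance. New dose = 200 μg × 0.5177 = 104 μg.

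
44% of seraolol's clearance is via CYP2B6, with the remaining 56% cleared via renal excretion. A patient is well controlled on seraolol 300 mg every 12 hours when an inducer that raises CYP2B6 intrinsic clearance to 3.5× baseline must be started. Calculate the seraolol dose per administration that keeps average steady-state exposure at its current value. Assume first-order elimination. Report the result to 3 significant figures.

630 mg

The CYP2B6 pathway (44% of clearance) is boosted to 3.5× activity: 0.44 × 3.5 = 1.54.
The remaining 56% of clearance is unaffected.
New clearance relative to baseline: 1.54 + 0.56 = 2.1.
To maintain the same steady-state level, dose must scale with clearance: new dose = 300 × 2.1 = 630 mg.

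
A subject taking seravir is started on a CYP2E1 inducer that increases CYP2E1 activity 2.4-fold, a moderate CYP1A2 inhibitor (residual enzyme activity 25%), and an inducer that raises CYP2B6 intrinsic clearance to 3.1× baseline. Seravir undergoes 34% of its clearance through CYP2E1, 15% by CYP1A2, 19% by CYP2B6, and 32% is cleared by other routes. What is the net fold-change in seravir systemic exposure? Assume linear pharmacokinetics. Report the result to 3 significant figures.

0.567

The CYP2E1 pathway (34% of clearance) is boosted to 2.4× activity: 0.34 × 2.4 = 0.816.
The CYP1A2 pathway (15% of clearance) is reduced to 0.25× activity: 0.15 × 0.25 = 0.0375.
The CYP2B6 pathway (19% of clearance) rises to 3.1× activity: 0.19 × 3.1 = 0.589.
The remaining 32% of clearance is unaffected.
New clearance relative to baseline: 0.816 + 0.0375 + 0.589 + 0.32 = 1.7625.
Net systemic exposure ratio = 1 / 1.7625 = 0.567.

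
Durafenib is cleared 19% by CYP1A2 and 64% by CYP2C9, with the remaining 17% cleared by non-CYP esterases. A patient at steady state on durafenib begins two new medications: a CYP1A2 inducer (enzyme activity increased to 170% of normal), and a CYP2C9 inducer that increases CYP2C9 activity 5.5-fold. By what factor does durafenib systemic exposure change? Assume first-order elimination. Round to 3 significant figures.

0.249

The CYP1A2 pathway (19% of clearance) is boosted to 1.7× activity: 0.19 × 1.7 = 0.323.
The CYP2C9 pathway (64% of clearance) increases to 5.5× activity: 0.64 × 5.5 = 3.52.
Non-CYP routes (17%) are unchanged.
New clearance relative to baseline: 0.323 + 3.52 + 0.17 = 4.013.
Systemic exposure ∝ 1/CL: fold-change = 1 / 4.013 = 0.249.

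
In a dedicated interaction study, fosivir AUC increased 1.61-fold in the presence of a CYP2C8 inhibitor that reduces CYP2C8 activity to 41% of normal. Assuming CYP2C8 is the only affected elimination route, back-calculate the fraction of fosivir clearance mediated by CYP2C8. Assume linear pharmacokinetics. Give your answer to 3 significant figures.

Call the CYP2C8 fraction fm. After the interaction, CL_new/CL_old = fm × 0.41 + (1 − fm).
AUC ratio = 1 / (new CL fraction), so new CL fraction = 1 / 1.61 = 0.6211.
fm × 0.41 + 1 − fm = 0.6211  ⇒  fm × (0.41 − 1) = −0.3789  ⇒  fm = 0.642.

0.642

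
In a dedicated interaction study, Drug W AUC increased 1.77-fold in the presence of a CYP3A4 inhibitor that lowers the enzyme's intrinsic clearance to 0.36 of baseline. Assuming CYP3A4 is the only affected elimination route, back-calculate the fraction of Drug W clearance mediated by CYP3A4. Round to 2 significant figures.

0.68

Let fm be the CYP3A4 fraction. New clearance relative to baseline = fm × 0.36 + (1 − fm).
AUC ratio = 1 / (new CL fraction), so new CL fraction = 1 / 1.77 = 0.565.
fm × 0.36 + 1 − fm = 0.565  ⇒  fm × (0.36 − 1) = −0.435  ⇒  fm = 0.68.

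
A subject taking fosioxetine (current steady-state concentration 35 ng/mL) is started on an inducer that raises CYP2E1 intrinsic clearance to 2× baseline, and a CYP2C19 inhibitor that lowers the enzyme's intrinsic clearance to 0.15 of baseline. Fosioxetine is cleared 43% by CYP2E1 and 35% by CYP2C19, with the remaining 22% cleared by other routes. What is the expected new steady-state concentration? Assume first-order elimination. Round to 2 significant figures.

The CYP2E1 pathway (43% of clearance) rises to 2× activity: 0.43 × 2 = 0.86.
The CYP2C19 pathway (35% of clearance) drops to 0.15× activity: 0.35 × 0.15 = 0.0525.
The remaining 22% of clearance is unaffected.
CL_new/CL_old = 0.86 + 0.0525 + 0.22 = 1.1325.
Steady-state concentration ∝ 1/CL: new value = 35 / 1.1325 = 31 ng/mL.

31 ng/mL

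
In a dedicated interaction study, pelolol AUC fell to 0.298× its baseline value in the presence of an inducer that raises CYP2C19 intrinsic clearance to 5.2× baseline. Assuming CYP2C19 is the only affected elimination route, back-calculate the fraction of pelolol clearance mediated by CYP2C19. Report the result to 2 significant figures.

0.56

Let x = fm,CYP2C19. Because AUC ∝ 1/CL, relative clearance rose to 1/0.298 = 3.356.
Setting x·5.2 + (1 − x) = 3.356 and solving: x = (3.356 − 1)/(5.2 − 1) = 0.56.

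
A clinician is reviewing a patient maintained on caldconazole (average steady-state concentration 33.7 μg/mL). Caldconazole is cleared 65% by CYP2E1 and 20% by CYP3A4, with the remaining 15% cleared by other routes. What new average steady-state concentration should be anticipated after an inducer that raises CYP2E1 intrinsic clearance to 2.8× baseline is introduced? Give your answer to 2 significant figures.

16 μg/mL

The CYP2E1 pathway (65% of clearance) rises to 2.8× activity: 0.65 × 2.8 = 1.82.
CYP3A4 (20%) and the residual 15% are unaffected.
CL_new/CL_old = 1.82 + 0.2 + 0.15 = 2.17.
Average steady-state concentration ∝ 1/CL, so new value = 33.7 / 2.17 = 16 μg/mL.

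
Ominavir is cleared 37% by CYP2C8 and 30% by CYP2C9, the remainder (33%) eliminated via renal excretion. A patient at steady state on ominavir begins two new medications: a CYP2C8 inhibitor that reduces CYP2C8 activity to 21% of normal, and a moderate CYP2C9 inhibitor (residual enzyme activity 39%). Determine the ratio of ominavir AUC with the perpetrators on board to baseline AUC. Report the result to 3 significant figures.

The CYP2C8 pathway (37% of clearance) is reduced to 0.21× activity: 0.37 × 0.21 = 0.0777.
The CYP2C9 pathway (30% of clearance) falls to 0.39× activity: 0.3 × 0.39 = 0.117.
Non-CYP routes (33%) are unchanged.
Relative clearance = 0.0777 + 0.117 + 0.33 = 0.5247.
Net AUC ratio = 1 / 0.5247 = 1.91.

1.91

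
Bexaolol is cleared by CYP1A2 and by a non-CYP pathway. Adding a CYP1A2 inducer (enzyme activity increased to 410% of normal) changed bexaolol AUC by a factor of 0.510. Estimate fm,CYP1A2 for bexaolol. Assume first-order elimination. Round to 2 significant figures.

0.31

CL'/CL = 1 / 0.510 = 1.961
4.1·fm + (1 − fm) = 1.961
fm = (1.961 − 1) / (4.1 − 1) = 0.31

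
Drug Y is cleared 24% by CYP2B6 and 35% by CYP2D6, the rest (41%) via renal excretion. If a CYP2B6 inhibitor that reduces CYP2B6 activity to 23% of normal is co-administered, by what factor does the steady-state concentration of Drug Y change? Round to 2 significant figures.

The CYP2B6 pathway (24% of clearance) drops to 0.23× activity: 0.24 × 0.23 = 0.0552.
CYP2D6 (35%) and the residual 41% are unaffected.
New clearance relative to baseline: 0.0552 + 0.35 + 0.41 = 0.8152.
Steady-state concentration is inversely proportional to clearance, so the fold-change is 1 / 0.8152 = 1.2.

1.2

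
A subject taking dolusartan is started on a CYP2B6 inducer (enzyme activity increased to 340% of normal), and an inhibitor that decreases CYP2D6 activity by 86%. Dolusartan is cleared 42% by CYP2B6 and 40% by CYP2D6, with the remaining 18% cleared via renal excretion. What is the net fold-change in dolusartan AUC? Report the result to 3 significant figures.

0.601

The CYP2B6 pathway (42% of clearance) rises to 3.4× activity: 0.42 × 3.4 = 1.428.
The CYP2D6 pathway (40% of clearance) falls to 0.14× activity: 0.4 × 0.14 = 0.056.
Non-CYP routes (18%) are unchanged.
Relative clearance = 1.428 + 0.056 + 0.18 = 1.664.
Because AUC varies inversely with clearance, the combined effect is 1 / 1.664 = 0.601.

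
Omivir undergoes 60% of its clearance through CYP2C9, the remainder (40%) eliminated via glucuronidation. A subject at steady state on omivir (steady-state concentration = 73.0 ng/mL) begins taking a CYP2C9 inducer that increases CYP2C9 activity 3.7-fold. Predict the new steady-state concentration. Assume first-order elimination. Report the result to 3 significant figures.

27.9 ng/mL

The CYP2C9 pathway (60% of clearance) rises to 3.7× activity: 0.6 × 3.7 = 2.22.
The remaining 40% of clearance is unaffected.
New clearance relative to baseline: 2.22 + 0.4 = 2.62.
Steady-state concentration ∝ 1/CL, so new value = 73.0 / 2.62 = 27.9 ng/mL.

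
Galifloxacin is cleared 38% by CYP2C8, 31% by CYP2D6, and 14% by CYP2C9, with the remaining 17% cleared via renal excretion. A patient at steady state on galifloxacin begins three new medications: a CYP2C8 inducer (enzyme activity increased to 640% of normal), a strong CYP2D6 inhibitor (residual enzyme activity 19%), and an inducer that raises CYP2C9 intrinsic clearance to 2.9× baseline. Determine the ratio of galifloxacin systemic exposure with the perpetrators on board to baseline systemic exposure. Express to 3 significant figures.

The CYP2C8 pathway (38% of clearance) is boosted to 6.4× activity: 0.38 × 6.4 = 2.432.
The CYP2D6 pathway (31% of clearance) falls to 0.19× activity: 0.31 × 0.19 = 0.0589.
The CYP2C9 pathway (14% of clearance) is boosted to 2.9× activity: 0.14 × 2.9 = 0.406.
Non-CYP routes (17%) are unchanged.
CL_new/CL_old = 2.432 + 0.0589 + 0.406 + 0.17 = 3.0669.
Net systemic exposure ratio = 1 / 3.0669 = 0.326.

0.326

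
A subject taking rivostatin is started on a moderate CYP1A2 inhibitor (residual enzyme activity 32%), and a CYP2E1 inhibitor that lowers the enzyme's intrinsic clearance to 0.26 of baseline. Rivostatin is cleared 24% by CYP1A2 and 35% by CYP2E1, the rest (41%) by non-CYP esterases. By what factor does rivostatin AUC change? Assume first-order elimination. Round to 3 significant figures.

The CYP1A2 pathway (24% of clearance) is reduced to 0.32× activity: 0.24 × 0.32 = 0.0768.
The CYP2E1 pathway (35% of clearance) drops to 0.26× activity: 0.35 × 0.26 = 0.091.
The remaining 41% of clearance is unaffected.
Relative clearance = 0.0768 + 0.091 + 0.41 = 0.5778.
Because AUC varies inversely with clearance, the combined effect is 1 / 0.5778 = 1.73.

1.73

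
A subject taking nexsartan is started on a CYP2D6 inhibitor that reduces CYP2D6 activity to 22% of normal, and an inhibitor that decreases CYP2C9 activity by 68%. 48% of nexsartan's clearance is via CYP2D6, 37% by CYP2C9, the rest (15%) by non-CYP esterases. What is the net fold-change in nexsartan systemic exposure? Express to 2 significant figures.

The CYP2D6 pathway (48% of clearance) is reduced to 0.22× activity: 0.48 × 0.22 = 0.1056.
The CYP2C9 pathway (37% of clearance) drops to 0.32× activity: 0.37 × 0.32 = 0.1184.
The remaining 15% of clearance is unaffected.
Relative clearance = 0.1056 + 0.1184 + 0.15 = 0.374.
Net systemic exposure ratio = 1 / 0.374 = 2.7.

2.7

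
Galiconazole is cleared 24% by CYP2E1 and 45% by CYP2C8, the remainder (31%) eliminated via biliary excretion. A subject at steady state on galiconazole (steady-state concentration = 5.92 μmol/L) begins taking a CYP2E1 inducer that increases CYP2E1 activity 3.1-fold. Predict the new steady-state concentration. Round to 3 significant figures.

The CYP2E1 pathway (24% of clearance) rises to 3.1× activity: 0.24 × 3.1 = 0.744.
CYP2C8 (45%) and the residual 31% are unaffected.
Relative clearance = 0.744 + 0.45 + 0.31 = 1.504.
With dosing unchanged, steady-state concentration scales as 1/CL: 5.92 / 1.504 = 3.94 μmol/L.

3.94 μmol/L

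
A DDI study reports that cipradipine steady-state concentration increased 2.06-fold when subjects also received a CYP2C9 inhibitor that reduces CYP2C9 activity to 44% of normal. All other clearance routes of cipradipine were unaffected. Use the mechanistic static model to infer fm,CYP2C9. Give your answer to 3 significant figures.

Call the CYP2C9 fraction fm. After the interaction, CL_new/CL_old = fm × 0.44 + (1 − fm).
Steady-state concentration ratio = 1 / (new CL fraction), so new CL fraction = 1 / 2.06 = 0.4854.
fm × 0.44 + 1 − fm = 0.4854  ⇒  fm × (0.44 − 1) = −0.5146  ⇒  fm = 0.919.

0.919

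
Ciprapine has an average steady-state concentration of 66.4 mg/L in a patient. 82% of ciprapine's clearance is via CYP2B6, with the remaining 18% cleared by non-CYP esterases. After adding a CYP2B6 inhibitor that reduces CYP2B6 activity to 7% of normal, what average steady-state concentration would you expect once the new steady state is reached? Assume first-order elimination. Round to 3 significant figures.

280 mg/L

The CYP2B6 pathway (82% of clearance) is reduced to 0.07× activity: 0.82 × 0.07 = 0.0574.
The remaining 18% of clearance is unaffected.
CL_new/CL_old = 0.0574 + 0.18 = 0.2374.
New average steady-state concentration = baseline ÷ relative clearance = 66.4 / 0.2374 = 280 mg/L.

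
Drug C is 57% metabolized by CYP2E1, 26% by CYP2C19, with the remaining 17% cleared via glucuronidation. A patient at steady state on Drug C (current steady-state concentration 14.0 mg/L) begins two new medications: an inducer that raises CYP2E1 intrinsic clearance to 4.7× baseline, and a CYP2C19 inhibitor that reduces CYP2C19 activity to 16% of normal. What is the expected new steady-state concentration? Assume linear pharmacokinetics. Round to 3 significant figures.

CYP2E1: 0.57 × 4.7 = 2.679
CYP2C19: 0.26 × 0.16 = 0.0416
Other: 0.17 (unchanged)
CL_new/CL_old = 2.679 + 0.0416 + 0.17 = 2.8906.
Steady-state concentration ∝ 1/CL: new value = 14.0 / 2.8906 = 4.84 mg/L.

4.84 mg/L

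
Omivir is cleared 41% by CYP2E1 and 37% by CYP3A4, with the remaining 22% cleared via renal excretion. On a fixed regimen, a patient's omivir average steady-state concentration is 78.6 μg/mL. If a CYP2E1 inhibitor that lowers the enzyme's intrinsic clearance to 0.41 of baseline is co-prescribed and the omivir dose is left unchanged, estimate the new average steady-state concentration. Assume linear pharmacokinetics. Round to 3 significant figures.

104 μg/mL

The CYP2E1 pathway (41% of clearance) falls to 0.41× activity: 0.41 × 0.41 = 0.1681.
CYP3A4 (37%) and the residual 22% are unaffected.
New clearance relative to baseline: 0.1681 + 0.37 + 0.22 = 0.7581.
New average steady-state concentration = baseline ÷ relative clearance = 78.6 / 0.7581 = 104 μg/mL.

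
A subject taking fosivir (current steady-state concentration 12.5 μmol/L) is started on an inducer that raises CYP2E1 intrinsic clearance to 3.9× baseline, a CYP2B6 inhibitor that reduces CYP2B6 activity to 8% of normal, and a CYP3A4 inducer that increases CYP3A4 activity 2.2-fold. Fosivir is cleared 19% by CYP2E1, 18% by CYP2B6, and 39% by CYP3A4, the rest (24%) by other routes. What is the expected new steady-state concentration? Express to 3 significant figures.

The CYP2E1 pathway (19% of clearance) is boosted to 3.9× activity: 0.19 × 3.9 = 0.741.
The CYP2B6 pathway (18% of clearance) drops to 0.08× activity: 0.18 × 0.08 = 0.0144.
The CYP3A4 pathway (39% of clearance) rises to 2.2× activity: 0.39 × 2.2 = 0.858.
The remaining 24% of clearance is unaffected.
New clearance relative to baseline: 0.741 + 0.0144 + 0.858 + 0.24 = 1.8534.
New steady-state concentration = 12.5 / 1.8534 = 6.74 μmol/L (concentration scales inversely with clearance).

6.74 μmol/L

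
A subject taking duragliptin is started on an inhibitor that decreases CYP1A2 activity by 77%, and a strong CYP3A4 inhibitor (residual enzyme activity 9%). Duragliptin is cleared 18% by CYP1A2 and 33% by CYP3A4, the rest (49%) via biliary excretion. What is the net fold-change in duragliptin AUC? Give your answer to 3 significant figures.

CYP1A2: 0.18 × 0.23 = 0.0414
CYP3A4: 0.33 × 0.09 = 0.0297
Other: 0.49 (unchanged)
CL_new/CL_old = 0.0414 + 0.0297 + 0.49 = 0.5611.
Net AUC ratio = 1 / 0.5611 = 1.78.

1.78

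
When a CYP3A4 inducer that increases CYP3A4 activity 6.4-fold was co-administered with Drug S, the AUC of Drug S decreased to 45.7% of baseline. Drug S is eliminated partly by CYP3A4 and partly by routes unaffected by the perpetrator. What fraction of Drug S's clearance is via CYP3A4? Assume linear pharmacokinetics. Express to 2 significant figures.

Let x = fm,CYP3A4. Because AUC ∝ 1/CL, relative clearance rose to 1/0.457 = 2.188.
Only the CYP3A4 route changed, so 2.188 = x·6.4 + (1 − x), giving x = 0.22.

0.22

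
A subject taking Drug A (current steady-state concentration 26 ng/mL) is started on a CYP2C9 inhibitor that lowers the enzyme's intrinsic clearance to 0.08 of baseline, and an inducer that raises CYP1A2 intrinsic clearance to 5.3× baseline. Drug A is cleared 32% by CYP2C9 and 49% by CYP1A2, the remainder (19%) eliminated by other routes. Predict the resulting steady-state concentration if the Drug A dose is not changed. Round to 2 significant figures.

The CYP2C9 pathway (32% of clearance) falls to 0.08× activity: 0.32 × 0.08 = 0.0256.
The CYP1A2 pathway (49% of clearance) is boosted to 5.3× activity: 0.49 × 5.3 = 2.597.
Non-CYP routes (19%) are unchanged.
Relative clearance = 0.0256 + 2.597 + 0.19 = 2.8126.
Dividing the baseline by the relative clearance: 26 / 2.8126 = 9.2 ng/mL.

9.2 ng/mL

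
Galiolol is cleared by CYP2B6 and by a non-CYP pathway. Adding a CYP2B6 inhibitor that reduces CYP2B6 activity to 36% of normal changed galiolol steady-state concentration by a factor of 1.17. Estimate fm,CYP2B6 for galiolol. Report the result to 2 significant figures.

0.23

Write x for the fraction cleared via CYP2B6. The observed steady-state concentration change means clearance fell to 1/1.17 = 0.8547 of baseline.
Setting x·0.36 + (1 − x) = 0.8547 and solving: x = (0.8547 − 1)/(0.36 − 1) = 0.23.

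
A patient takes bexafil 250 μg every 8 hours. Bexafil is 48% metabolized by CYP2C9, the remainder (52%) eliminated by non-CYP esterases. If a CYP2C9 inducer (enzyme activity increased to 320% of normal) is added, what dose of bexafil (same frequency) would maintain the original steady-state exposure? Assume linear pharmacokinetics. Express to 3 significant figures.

The CYP2C9 pathway (48% of clearance) increases to 3.2× activity: 0.48 × 3.2 = 1.536.
The remaining 52% of clearance is unaffected.
Relative clearance = 1.536 + 0.52 = 2.056.
Css,avg = (dose rate)/CL, so holding Css fixed requires dose ∝ CL: 250 × 2.056 = 514 μg.

514 μg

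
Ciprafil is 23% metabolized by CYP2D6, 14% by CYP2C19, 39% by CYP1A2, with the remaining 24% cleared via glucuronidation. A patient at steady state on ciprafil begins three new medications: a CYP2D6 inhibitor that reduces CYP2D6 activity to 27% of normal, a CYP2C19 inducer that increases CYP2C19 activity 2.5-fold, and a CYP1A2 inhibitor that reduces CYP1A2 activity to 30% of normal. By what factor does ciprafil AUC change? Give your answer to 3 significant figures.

1.30

The CYP2D6 pathway (23% of clearance) is reduced to 0.27× activity: 0.23 × 0.27 = 0.0621.
The CYP2C19 pathway (14% of clearance) rises to 2.5× activity: 0.14 × 2.5 = 0.35.
The CYP1A2 pathway (39% of clearance) drops to 0.3× activity: 0.39 × 0.3 = 0.117.
The remaining 24% of clearance is unaffected.
CL_new/CL_old = 0.0621 + 0.35 + 0.117 + 0.24 = 0.7691.
Because AUC varies inversely with clearance, the combined effect is 1 / 0.7691 = 1.30.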